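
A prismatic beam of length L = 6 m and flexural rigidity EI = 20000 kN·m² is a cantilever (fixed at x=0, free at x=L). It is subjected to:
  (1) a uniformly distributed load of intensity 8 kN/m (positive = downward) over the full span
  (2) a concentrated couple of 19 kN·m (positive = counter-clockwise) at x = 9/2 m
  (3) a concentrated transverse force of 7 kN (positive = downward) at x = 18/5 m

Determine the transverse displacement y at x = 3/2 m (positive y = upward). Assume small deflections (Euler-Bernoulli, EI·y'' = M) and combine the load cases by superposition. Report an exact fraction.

y(3/2) = -5589/800000 m

Load 1 — uniform load w=8 kN/m over full span:
  y_1 = -wx²(x²-4Lx+6L²)/(24EI) = -8·(3/2)²·((3/2)²-4·6·(3/2)+6·6²)/(24·20000) = -2187/320000 m
Load 2 — applied couple M₀=19 kN·m at a=9/2 m (b=L-a=3/2):
  y_2 = M₀x²/(2EI)  [x≤a] = 19·(3/2)²/(2·20000) = 171/160000 m
Load 3 — point force P=7 kN at a=18/5 m (b=L-a=12/5):
  y_3 = -Px²(3a-x)/(6EI)  [x≤a] = -7·(3/2)²·(3·(18/5)-(3/2))/(6·20000) = -1953/1600000 m
Superposition: y = Σ y_i = -5589/800000 m ≈ -0.006986 m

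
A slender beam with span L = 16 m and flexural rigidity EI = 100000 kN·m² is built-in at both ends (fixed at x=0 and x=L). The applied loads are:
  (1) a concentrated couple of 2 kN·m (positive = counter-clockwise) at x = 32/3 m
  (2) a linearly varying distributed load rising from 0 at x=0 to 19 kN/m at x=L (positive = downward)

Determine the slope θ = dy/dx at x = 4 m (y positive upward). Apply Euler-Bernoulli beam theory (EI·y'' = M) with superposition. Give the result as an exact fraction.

Load 1 — applied couple M₀=2 kN·m at a=32/3 m (b=L-a=16/3):
  θ_1 = (R_Ax²/2 - M_Ax)/EI  [x≤a] with R_A=1/6, M_A=2/3 = ((1/6)·4²/2 - (2/3)·4)/100000 = -1/75000 rad
Load 2 — triangular load w₀=19 kN/m (0→w₀ over full span):
  θ_2 = -w₀(2x(L-x)(L-2x)(x+2L)+x²(L-x)²)/(120LEI) = -19·(2·4·(16-4)·(16-2·4)·(4+2·16)+4²·(16-4)²)/(120·16·100000) = -741/250000 rad
Superposition: θ = Σ θ_i = -2233/750000 rad ≈ -0.002977 rad

θ(4) = -2233/750000 rad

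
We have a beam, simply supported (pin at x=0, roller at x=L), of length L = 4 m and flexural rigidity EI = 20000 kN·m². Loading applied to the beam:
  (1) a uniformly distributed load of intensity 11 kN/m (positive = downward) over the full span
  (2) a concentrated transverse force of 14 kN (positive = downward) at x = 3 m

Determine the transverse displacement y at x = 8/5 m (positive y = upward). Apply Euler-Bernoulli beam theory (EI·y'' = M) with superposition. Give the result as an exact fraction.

y(8/5) = -43621/18750000 m

Load 1 — uniform load w=11 kN/m over full span:
  y_1 = -wx(L³-2Lx²+x³)/(24EI) = -11·(8/5)·(4³-2·4·(8/5)²+(8/5)³)/(24·20000) = -682/390625 m
Load 2 — point force P=14 kN at a=3 m (b=L-a=1):
  y_2 = -Pbx(L²-b²-x²)/(6LEI)  [x≤a] = -14·1·(8/5)·(4²-1²-(8/5)²)/(6·4·20000) = -2177/3750000 m
Superposition: y = Σ y_i = -43621/18750000 m ≈ -0.002326 m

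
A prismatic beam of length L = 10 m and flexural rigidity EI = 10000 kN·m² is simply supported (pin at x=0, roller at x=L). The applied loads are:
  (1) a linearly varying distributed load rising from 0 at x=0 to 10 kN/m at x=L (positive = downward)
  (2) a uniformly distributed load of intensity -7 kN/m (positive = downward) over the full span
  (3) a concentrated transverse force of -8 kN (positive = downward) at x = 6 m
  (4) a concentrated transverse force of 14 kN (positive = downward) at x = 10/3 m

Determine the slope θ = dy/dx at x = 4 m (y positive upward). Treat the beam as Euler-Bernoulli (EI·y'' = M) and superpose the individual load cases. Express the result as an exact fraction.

Load 1 — triangular load w₀=10 kN/m (0→w₀ over full span):
  θ_1 = -w₀(7L⁴-30L²x²+15x⁴)/(360LEI) = -10·(7·10⁴-30·10²·4²+15·4⁴)/(360·10·10000) = -323/45000 rad
Load 2 — uniform load w=-7 kN/m over full span:
  θ_2 = -w(L³-6Lx²+4x³)/(24EI) = -(-7)·(10³-6·10·4²+4·4³)/(24·10000) = 259/30000 rad
Load 3 — point force P=-8 kN at a=6 m (b=L-a=4):
  θ_3 = -Pb(L²-b²-3x²)/(6LEI)  [x≤a] = -(-8)·4·(10²-4²-3·4²)/(6·10·10000) = 6/3125 rad
Load 4 — point force P=14 kN at a=10/3 m (b=L-a=20/3):
  θ_4 = -Pa(2L²-6Lx+3x²+a²)/(6LEI)  [x>a] = -14·(10/3)·(2·10²-6·10·4+3·4²+(10/3)²)/(6·10·10000) = -301/202500 rad
Superposition: θ = Σ θ_i = 7651/4050000 rad ≈ 0.001889 rad

θ(4) = 7651/4050000 rad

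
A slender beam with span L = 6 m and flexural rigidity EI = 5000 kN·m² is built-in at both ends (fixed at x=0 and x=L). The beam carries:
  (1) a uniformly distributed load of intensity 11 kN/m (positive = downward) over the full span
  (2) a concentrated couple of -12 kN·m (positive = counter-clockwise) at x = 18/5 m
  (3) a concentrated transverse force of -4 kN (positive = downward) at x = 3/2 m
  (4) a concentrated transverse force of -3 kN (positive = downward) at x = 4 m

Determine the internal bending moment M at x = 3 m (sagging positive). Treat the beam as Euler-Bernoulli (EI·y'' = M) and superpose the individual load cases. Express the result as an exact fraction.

Load 1 — uniform load w=11 kN/m over full span:
  M_1 = wLx/2 - wL²/12 - wx²/2 = 11·6·3/2 - 11·6²/12 - 11·3²/2 = 33/2 kN·m
Load 2 — applied couple M₀=-12 kN·m at a=18/5 m (b=L-a=12/5):
  M_2 = R_Ax - M_A  [x≤a] with R_A=-72/25, M_A=-96/25 = (-72/25)·3 - (-96/25) = -24/5 kN·m
Load 3 — point force P=-4 kN at a=3/2 m (b=L-a=9/2):
  M_3 = Pa²(a+3b)(L-x)/L³ - Pa²b/L²  [x>a] = (-4)·(3/2)²·((3/2)+3·(9/2))·(6-3)/6³ - (-4)·(3/2)²·(9/2)/6² = -3/4 kN·m
Load 4 — point force P=-3 kN at a=4 m (b=L-a=2):
  M_4 = Pb²(3a+b)x/L³ - Pab²/L²  [x≤a] = (-3)·2²·(3·4+2)·3/6³ - (-3)·4·2²/6² = -1 kN·m
Superposition: M = Σ M_i = 199/20 kN·m ≈ 9.950000 kN·m

M(3) = 199/20 kN·m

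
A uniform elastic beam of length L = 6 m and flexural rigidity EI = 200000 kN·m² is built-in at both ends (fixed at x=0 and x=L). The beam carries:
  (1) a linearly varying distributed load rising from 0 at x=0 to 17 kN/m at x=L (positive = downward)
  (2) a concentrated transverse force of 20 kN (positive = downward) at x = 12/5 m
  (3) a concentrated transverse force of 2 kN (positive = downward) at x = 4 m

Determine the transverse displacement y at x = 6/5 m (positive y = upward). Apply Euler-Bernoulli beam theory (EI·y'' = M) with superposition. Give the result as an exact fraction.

y(6/5) = -114493/1171875000 m

Load 1 — triangular load w₀=17 kN/m (0→w₀ over full span):
  y_1 = -w₀x²(L-x)²(x+2L)/(120LEI) = -17·(6/5)²·(6-(6/5))²·((6/5)+2·6)/(120·6·200000) = -5049/97656250 m
Load 2 — point force P=20 kN at a=12/5 m (b=L-a=18/5):
  y_2 = -Pb²x²(3aL-(3a+b)x)/(6L³EI)  [x≤a] = -20·(18/5)²·(6/5)²·(3·(12/5)·6-(3·(12/5)+(18/5))·(6/5))/(6·6³·200000) = -1701/39062500 m
Load 3 — point force P=2 kN at a=4 m (b=L-a=2):
  y_3 = -Pb²x²(3aL-(3a+b)x)/(6L³EI)  [x≤a] = -2·2²·(6/5)²·(3·4·6-(3·4+2)·(6/5))/(6·6³·200000) = -23/9375000 m
Superposition: y = Σ y_i = -114493/1171875000 m ≈ -0.000098 m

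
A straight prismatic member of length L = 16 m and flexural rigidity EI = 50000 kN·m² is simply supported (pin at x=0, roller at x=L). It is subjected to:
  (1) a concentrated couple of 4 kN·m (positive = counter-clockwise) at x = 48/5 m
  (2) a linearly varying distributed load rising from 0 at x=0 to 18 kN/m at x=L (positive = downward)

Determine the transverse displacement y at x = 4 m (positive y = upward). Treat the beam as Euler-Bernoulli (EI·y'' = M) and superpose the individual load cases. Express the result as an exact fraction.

Load 1 — applied couple M₀=4 kN·m at a=48/5 m (b=L-a=32/5):
  y_1 = (M₀x³/(6L)+C₁x)/EI  [x≤a] with C₁=M₀(3b²-L²)/(6L)=-416/75 = (4·4³/(6·16)+(-416/75)·4)/50000 = -61/156250 m
Load 2 — triangular load w₀=18 kN/m (0→w₀ over full span):
  y_2 = -w₀x(7L⁴-10L²x²+3x⁴)/(360LEI) = -18·4·(7·16⁴-10·16²·4²+3·4⁴)/(360·16·50000) = -327/3125 m
Superposition: y = Σ y_i = -16411/156250 m ≈ -0.105030 m

y(4) = -16411/156250 m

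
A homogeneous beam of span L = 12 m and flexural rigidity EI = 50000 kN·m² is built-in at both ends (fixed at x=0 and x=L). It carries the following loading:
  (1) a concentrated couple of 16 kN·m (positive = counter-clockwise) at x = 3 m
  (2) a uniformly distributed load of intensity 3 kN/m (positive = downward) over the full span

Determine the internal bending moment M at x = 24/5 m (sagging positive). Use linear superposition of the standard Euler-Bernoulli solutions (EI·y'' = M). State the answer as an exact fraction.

M(24/5) = 251/25 kN·m

Load 1 — applied couple M₀=16 kN·m at a=3 m (b=L-a=9):
  M_1 = R_Ax - M_A - M₀  [x>a] with R_A=3/2, M_A=-3 = (3/2)·(24/5) - (-3) - 16 = -29/5 kN·m
Load 2 — uniform load w=3 kN/m over full span:
  M_2 = wLx/2 - wL²/12 - wx²/2 = 3·12·(24/5)/2 - 3·12²/12 - 3·(24/5)²/2 = 396/25 kN·m
Superposition: M = Σ M_i = 251/25 kN·m ≈ 10.040000 kN·m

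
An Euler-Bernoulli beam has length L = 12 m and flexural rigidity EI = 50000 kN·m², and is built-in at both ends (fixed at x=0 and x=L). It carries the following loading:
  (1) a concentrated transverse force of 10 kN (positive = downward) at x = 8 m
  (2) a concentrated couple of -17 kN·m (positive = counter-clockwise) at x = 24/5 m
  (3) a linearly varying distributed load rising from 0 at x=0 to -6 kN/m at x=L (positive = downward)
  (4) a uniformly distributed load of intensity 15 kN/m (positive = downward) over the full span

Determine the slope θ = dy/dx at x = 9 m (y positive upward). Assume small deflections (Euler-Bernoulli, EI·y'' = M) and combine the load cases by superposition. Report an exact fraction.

θ(9) = 75251/20000000 rad

Load 1 — point force P=10 kN at a=8 m (b=L-a=4):
  θ_1 = Pa²(L-x)(2bL-(3b+a)(L-x))/(2L³EI)  [x>a] = 10·8²·(12-9)·(2·4·12-(3·4+8)·(12-9))/(2·12³·50000) = 1/2500 rad
Load 2 — applied couple M₀=-17 kN·m at a=24/5 m (b=L-a=36/5):
  θ_2 = (R_Ax²/2 - M_Ax - M₀(x-a))/EI  [x>a] with R_A=-51/25, M_A=-51/25 = ((-51/25)·9²/2 - (-51/25)·9 - (-17)·(9-(24/5)))/50000 = 357/2500000 rad
Load 3 — triangular load w₀=-6 kN/m (0→w₀ over full span):
  θ_3 = -w₀(2x(L-x)(L-2x)(x+2L)+x²(L-x)²)/(120LEI) = -(-6)·(2·9·(12-9)·(12-2·9)·(9+2·12)+9²·(12-9)²)/(120·12·50000) = -3321/4000000 rad
Load 4 — uniform load w=15 kN/m over full span:
  θ_4 = -wx(L-x)(L-2x)/(12EI) = -15·9·(12-9)·(12-2·9)/(12·50000) = 81/20000 rad
Superposition: θ = Σ θ_i = 75251/20000000 rad ≈ 0.003763 rad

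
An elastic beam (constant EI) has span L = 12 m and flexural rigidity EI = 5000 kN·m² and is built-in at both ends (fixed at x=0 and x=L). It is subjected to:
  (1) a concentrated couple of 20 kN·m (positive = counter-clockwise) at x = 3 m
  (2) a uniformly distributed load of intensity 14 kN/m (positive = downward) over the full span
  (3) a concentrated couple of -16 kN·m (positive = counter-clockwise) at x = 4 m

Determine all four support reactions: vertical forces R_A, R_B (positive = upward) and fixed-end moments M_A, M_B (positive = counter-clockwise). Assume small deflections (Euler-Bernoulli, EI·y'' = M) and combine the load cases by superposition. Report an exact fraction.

R_A = 6055/72 kN, M_A = 657/4 kN·m, R_B = 6041/72 kN, M_B = -2005/12 kN·m

Load 1 — applied couple M₀=20 kN·m at a=3 m (b=L-a=9):
  R_A = 6M₀ab/L³ = 6·20·3·9/12³ = 15/8 kN
  M_A = M₀b(2a-b)/L² = 20·9·(2·3-9)/12² = -15/4 kN·m
  R_B = -6M₀ab/L³ = -6·20·3·9/12³ = -15/8 kN
  M_B = M₀a(2b-a)/L² = 20·3·(2·9-3)/12² = 25/4 kN·m
Load 2 — uniform load w=14 kN/m over full span:
  R_A = wL/2 = 14·12/2 = 84 kN
  M_A = wL²/12 = 14·12²/12 = 168 kN·m
  R_B = wL/2 = 14·12/2 = 84 kN
  M_B = -wL²/12 = -14·12²/12 = -168 kN·m
Load 3 — applied couple M₀=-16 kN·m at a=4 m (b=L-a=8):
  R_A = 6M₀ab/L³ = 6·(-16)·4·8/12³ = -16/9 kN
  M_A = M₀b(2a-b)/L² = (-16)·8·(2·4-8)/12² = 0 kN·m
  R_B = -6M₀ab/L³ = -6·(-16)·4·8/12³ = 16/9 kN
  M_B = M₀a(2b-a)/L² = (-16)·4·(2·8-4)/12² = -16/3 kN·m
Superposition: R_A = 6055/72 kN, M_A = 657/4 kN·m, R_B = 6041/72 kN, M_B = -2005/12 kN·m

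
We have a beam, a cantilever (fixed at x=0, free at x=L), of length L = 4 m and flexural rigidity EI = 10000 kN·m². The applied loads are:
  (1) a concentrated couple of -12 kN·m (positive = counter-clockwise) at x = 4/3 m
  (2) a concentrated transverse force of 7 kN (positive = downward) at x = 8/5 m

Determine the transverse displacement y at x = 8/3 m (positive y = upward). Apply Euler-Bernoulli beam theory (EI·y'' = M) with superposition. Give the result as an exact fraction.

y(8/3) = -1198/234375 m

Load 1 — applied couple M₀=-12 kN·m at a=4/3 m (b=L-a=8/3):
  y_1 = M₀a(2x-a)/(2EI)  [x>a] = (-12)·(4/3)·(2·(8/3)-(4/3))/(2·10000) = -2/625 m
Load 2 — point force P=7 kN at a=8/5 m (b=L-a=12/5):
  y_2 = -Pa²(3x-a)/(6EI)  [x>a] = -7·(8/5)²·(3·(8/3)-(8/5))/(6·10000) = -448/234375 m
Superposition: y = Σ y_i = -1198/234375 m ≈ -0.005111 m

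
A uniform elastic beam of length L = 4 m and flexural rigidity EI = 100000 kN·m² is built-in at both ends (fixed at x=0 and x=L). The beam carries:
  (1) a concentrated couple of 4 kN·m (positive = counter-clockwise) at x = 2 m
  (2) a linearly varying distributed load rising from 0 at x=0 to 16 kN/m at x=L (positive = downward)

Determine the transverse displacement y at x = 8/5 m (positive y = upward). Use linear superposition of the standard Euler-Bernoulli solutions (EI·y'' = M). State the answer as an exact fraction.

y(8/5) = -2429/48828125 m

Load 1 — applied couple M₀=4 kN·m at a=2 m (b=L-a=2):
  y_1 = (R_Ax³/6 - M_Ax²/2)/EI  [x≤a] with R_A=3/2, M_A=1 = ((3/2)·(8/5)³/6 - 1·(8/5)²/2)/100000 = -1/390625 m
Load 2 — triangular load w₀=16 kN/m (0→w₀ over full span):
  y_2 = -w₀x²(L-x)²(x+2L)/(120LEI) = -16·(8/5)²·(4-(8/5))²·((8/5)+2·4)/(120·4·100000) = -2304/48828125 m
Superposition: y = Σ y_i = -2429/48828125 m ≈ -0.000050 m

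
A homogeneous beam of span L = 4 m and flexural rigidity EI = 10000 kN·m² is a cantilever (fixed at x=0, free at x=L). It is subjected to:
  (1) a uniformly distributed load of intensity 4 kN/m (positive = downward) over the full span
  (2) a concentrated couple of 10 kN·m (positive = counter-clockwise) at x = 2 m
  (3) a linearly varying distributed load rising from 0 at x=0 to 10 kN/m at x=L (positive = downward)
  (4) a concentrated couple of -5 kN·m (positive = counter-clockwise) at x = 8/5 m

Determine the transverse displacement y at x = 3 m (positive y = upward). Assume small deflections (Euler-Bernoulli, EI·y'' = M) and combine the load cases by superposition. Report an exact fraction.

y(3) = -17453/800000 m

Load 1 — uniform load w=4 kN/m over full span:
  y_1 = -wx²(x²-4Lx+6L²)/(24EI) = -4·3²·(3²-4·4·3+6·4²)/(24·10000) = -171/20000 m
Load 2 — applied couple M₀=10 kN·m at a=2 m (b=L-a=2):
  y_2 = M₀a(2x-a)/(2EI)  [x>a] = 10·2·(2·3-2)/(2·10000) = 1/250 m
Load 3 — triangular load w₀=10 kN/m (0→w₀ over full span):
  y_3 = (w₀Lx³/12-w₀L²x²/6-w₀x⁵/(120L))/EI = (10·4·3³/12-10·4²·3²/6-10·3⁵/(120·4))/10000 = -2481/160000 m
Load 4 — applied couple M₀=-5 kN·m at a=8/5 m (b=L-a=12/5):
  y_4 = M₀a(2x-a)/(2EI)  [x>a] = (-5)·(8/5)·(2·3-(8/5))/(2·10000) = -11/6250 m
Superposition: y = Σ y_i = -17453/800000 m ≈ -0.021816 m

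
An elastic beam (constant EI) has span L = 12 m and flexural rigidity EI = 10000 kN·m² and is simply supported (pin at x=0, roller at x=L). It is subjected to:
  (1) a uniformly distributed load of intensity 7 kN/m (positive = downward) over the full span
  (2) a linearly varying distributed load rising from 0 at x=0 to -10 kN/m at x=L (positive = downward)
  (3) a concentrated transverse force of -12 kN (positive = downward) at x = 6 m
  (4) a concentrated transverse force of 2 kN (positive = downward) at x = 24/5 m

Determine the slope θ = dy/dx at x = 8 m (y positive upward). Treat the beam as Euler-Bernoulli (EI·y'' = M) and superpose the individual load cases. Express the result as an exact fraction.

Load 1 — uniform load w=7 kN/m over full span:
  θ_1 = -w(L³-6Lx²+4x³)/(24EI) = -7·(12³-6·12·8²+4·8³)/(24·10000) = 91/3750 rad
Load 2 — triangular load w₀=-10 kN/m (0→w₀ over full span):
  θ_2 = -w₀(7L⁴-30L²x²+15x⁴)/(360LEI) = -(-10)·(7·12⁴-30·12²·8²+15·8⁴)/(360·12·10000) = -91/5625 rad
Load 3 — point force P=-12 kN at a=6 m (b=L-a=6):
  θ_3 = -Pa(2L²-6Lx+3x²+a²)/(6LEI)  [x>a] = -(-12)·6·(2·12²-6·12·8+3·8²+6²)/(6·12·10000) = -3/500 rad
Load 4 — point force P=2 kN at a=24/5 m (b=L-a=36/5):
  θ_4 = -Pa(2L²-6Lx+3x²+a²)/(6LEI)  [x>a] = -2·(24/5)·(2·12²-6·12·8+3·8²+(24/5)²)/(6·12·10000) = 76/78125 rad
Superposition: θ = Σ θ_i = 8611/2812500 rad ≈ 0.003062 rad

θ(8) = 8611/2812500 rad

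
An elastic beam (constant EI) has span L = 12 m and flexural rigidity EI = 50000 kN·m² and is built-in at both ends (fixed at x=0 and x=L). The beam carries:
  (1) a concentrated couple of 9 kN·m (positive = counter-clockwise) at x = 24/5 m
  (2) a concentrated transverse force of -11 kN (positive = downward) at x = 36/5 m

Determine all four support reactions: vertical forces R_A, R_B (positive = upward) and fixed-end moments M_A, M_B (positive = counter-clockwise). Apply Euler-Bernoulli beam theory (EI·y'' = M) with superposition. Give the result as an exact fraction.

Load 1 — applied couple M₀=9 kN·m at a=24/5 m (b=L-a=36/5):
  R_A = 6M₀ab/L³ = 6·9·(24/5)·(36/5)/12³ = 27/25 kN
  M_A = M₀b(2a-b)/L² = 9·(36/5)·(2·(24/5)-(36/5))/12² = 27/25 kN·m
  R_B = -6M₀ab/L³ = -6·9·(24/5)·(36/5)/12³ = -27/25 kN
  M_B = M₀a(2b-a)/L² = 9·(24/5)·(2·(36/5)-(24/5))/12² = 72/25 kN·m
Load 2 — point force P=-11 kN at a=36/5 m (b=L-a=24/5):
  R_A = Pb²(3a+b)/L³ = (-11)·(24/5)²·(3·(36/5)+(24/5))/12³ = -484/125 kN
  M_A = Pab²/L² = (-11)·(36/5)·(24/5)²/12² = -1584/125 kN·m
  R_B = Pa²(a+3b)/L³ = (-11)·(36/5)²·((36/5)+3·(24/5))/12³ = -891/125 kN
  M_B = -Pa²b/L² = -(-11)·(36/5)²·(24/5)/12² = 2376/125 kN·m
Superposition: R_A = -349/125 kN, M_A = -1449/125 kN·m, R_B = -1026/125 kN, M_B = 2736/125 kN·m

R_A = -349/125 kN, M_A = -1449/125 kN·m, R_B = -1026/125 kN, M_B = 2736/125 kN·m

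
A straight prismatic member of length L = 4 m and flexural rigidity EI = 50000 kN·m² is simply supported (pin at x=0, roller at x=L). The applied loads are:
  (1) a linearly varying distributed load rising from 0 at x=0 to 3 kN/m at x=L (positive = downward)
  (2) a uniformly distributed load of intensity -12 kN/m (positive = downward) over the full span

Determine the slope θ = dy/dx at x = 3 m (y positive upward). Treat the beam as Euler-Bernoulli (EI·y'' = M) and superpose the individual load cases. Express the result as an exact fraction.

θ(3) = -9247/24000000 rad

Load 1 — triangular load w₀=3 kN/m (0→w₀ over full span):
  θ_1 = -w₀(7L⁴-30L²x²+15x⁴)/(360LEI) = -3·(7·4⁴-30·4²·3²+15·3⁴)/(360·4·50000) = 1313/24000000 rad
Load 2 — uniform load w=-12 kN/m over full span:
  θ_2 = -w(L³-6Lx²+4x³)/(24EI) = -(-12)·(4³-6·4·3²+4·3³)/(24·50000) = -11/25000 rad
Superposition: θ = Σ θ_i = -9247/24000000 rad ≈ -0.000385 rad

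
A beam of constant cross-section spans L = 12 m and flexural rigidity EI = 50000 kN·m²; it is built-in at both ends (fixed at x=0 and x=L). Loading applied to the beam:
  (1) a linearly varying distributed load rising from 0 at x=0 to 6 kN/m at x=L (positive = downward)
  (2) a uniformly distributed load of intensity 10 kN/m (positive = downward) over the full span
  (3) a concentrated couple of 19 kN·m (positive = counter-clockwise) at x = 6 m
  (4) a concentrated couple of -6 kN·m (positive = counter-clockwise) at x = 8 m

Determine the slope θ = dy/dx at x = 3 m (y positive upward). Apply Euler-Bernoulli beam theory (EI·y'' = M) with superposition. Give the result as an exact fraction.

Load 1 — triangular load w₀=6 kN/m (0→w₀ over full span):
  θ_1 = -w₀(2x(L-x)(L-2x)(x+2L)+x²(L-x)²)/(120LEI) = -6·(2·3·(12-3)·(12-2·3)·(3+2·12)+3²·(12-3)²)/(120·12·50000) = -3159/4000000 rad
Load 2 — uniform load w=10 kN/m over full span:
  θ_2 = -wx(L-x)(L-2x)/(12EI) = -10·3·(12-3)·(12-2·3)/(12·50000) = -27/10000 rad
Load 3 — applied couple M₀=19 kN·m at a=6 m (b=L-a=6):
  θ_3 = (R_Ax²/2 - M_Ax)/EI  [x≤a] with R_A=19/8, M_A=19/4 = ((19/8)·3²/2 - (19/4)·3)/50000 = -57/800000 rad
Load 4 — applied couple M₀=-6 kN·m at a=8 m (b=L-a=4):
  θ_4 = (R_Ax²/2 - M_Ax)/EI  [x≤a] with R_A=-2/3, M_A=-2 = ((-2/3)·3²/2 - (-2)·3)/50000 = 3/50000 rad
Superposition: θ = Σ θ_i = -3501/1000000 rad ≈ -0.003501 rad

θ(3) = -3501/1000000 rad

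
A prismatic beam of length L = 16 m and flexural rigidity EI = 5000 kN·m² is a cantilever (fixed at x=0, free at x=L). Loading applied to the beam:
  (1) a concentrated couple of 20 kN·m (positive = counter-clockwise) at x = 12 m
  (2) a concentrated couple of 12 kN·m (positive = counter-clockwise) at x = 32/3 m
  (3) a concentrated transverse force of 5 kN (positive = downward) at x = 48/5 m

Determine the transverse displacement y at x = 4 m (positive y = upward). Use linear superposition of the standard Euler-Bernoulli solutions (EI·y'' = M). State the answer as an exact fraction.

y(4) = -28/1875 m

Load 1 — applied couple M₀=20 kN·m at a=12 m (b=L-a=4):
  y_1 = M₀x²/(2EI)  [x≤a] = 20·4²/(2·5000) = 4/125 m
Load 2 — applied couple M₀=12 kN·m at a=32/3 m (b=L-a=16/3):
  y_2 = M₀x²/(2EI)  [x≤a] = 12·4²/(2·5000) = 12/625 m
Load 3 — point force P=5 kN at a=48/5 m (b=L-a=32/5):
  y_3 = -Px²(3a-x)/(6EI)  [x≤a] = -5·4²·(3·(48/5)-4)/(6·5000) = -124/1875 m
Superposition: y = Σ y_i = -28/1875 m ≈ -0.014933 m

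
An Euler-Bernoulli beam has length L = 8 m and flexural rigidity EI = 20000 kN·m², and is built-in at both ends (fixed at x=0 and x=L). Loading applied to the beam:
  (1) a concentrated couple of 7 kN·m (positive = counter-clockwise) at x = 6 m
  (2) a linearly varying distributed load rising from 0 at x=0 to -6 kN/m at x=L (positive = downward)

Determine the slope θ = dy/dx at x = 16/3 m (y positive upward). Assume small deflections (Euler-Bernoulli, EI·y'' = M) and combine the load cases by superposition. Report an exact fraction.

θ(16/3) = -2639/8100000 rad

Load 1 — applied couple M₀=7 kN·m at a=6 m (b=L-a=2):
  θ_1 = (R_Ax²/2 - M_Ax)/EI  [x≤a] with R_A=63/64, M_A=35/16 = ((63/64)·(16/3)²/2 - (35/16)·(16/3))/20000 = 7/60000 rad
Load 2 — triangular load w₀=-6 kN/m (0→w₀ over full span):
  θ_2 = -w₀(2x(L-x)(L-2x)(x+2L)+x²(L-x)²)/(120LEI) = -(-6)·(2·(16/3)·(8-(16/3))·(8-2·(16/3))·((16/3)+2·8)+(16/3)²·(8-(16/3))²)/(120·8·20000) = -112/253125 rad
Superposition: θ = Σ θ_i = -2639/8100000 rad ≈ -0.000326 rad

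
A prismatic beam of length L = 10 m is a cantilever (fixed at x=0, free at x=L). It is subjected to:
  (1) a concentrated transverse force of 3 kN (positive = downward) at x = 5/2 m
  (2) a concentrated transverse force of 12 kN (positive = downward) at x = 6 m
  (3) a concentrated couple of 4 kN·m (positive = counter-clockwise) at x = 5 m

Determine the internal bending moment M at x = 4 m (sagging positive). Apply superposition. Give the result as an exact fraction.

M(4) = -20 kN·m

Load 1 — point force P=3 kN at a=5/2 m (b=L-a=15/2):
  M_1 = 0  [x>a] = 0 kN·m
Load 2 — point force P=12 kN at a=6 m (b=L-a=4):
  M_2 = -P(a-x)  [x≤a] = -12·(6-4) = -24 kN·m
Load 3 — applied couple M₀=4 kN·m at a=5 m (b=L-a=5):
  M_3 = M₀  [x≤a] = 4 = 4 kN·m
Superposition: M = Σ M_i = -20 kN·m ≈ -20.000000 kN·m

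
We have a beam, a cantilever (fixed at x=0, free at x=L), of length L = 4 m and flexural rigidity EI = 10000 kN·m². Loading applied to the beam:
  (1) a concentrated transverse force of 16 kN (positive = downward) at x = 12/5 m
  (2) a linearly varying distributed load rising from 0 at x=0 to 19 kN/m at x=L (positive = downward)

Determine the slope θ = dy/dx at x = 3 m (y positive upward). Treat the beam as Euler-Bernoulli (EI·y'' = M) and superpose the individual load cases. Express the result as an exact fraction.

Load 1 — point force P=16 kN at a=12/5 m (b=L-a=8/5):
  θ_1 = -Pa²/(2EI)  [x>a] = -16·(12/5)²/(2·10000) = -72/15625 rad
Load 2 — triangular load w₀=19 kN/m (0→w₀ over full span):
  θ_2 = (w₀Lx²/4-w₀L²x/3-w₀x⁴/(24L))/EI = (19·4·3²/4-19·4²·3/3-19·3⁴/(24·4))/10000 = -4769/320000 rad
Superposition: θ = Σ θ_i = -156089/8000000 rad ≈ -0.019511 rad

θ(3) = -156089/8000000 rad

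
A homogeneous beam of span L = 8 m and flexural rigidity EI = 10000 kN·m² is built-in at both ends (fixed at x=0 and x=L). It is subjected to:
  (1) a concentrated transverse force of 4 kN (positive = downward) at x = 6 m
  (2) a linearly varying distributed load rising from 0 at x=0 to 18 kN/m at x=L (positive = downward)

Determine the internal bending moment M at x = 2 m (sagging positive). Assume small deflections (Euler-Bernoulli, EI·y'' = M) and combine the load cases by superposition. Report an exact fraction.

M(2) = 31/20 kN·m

Load 1 — point force P=4 kN at a=6 m (b=L-a=2):
  M_1 = Pb²(3a+b)x/L³ - Pab²/L²  [x≤a] = 4·2²·(3·6+2)·2/8³ - 4·6·2²/8² = -1/4 kN·m
Load 2 — triangular load w₀=18 kN/m (0→w₀ over full span):
  M_2 = 3w₀Lx/20 - w₀L²/30 - w₀x³/(6L) = 3·18·8·2/20 - 18·8²/30 - 18·2³/(6·8) = 9/5 kN·m
Superposition: M = Σ M_i = 31/20 kN·m ≈ 1.550000 kN·m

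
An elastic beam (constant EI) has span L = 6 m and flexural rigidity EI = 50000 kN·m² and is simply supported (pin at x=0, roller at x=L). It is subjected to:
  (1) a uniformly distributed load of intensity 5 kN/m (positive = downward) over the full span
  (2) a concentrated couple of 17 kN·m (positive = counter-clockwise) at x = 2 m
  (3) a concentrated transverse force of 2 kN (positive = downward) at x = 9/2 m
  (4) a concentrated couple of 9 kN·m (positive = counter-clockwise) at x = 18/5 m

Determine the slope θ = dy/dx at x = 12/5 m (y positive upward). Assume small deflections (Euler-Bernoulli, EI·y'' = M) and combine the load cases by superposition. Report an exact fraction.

θ(12/5) = -9631/60000000 rad

Load 1 — uniform load w=5 kN/m over full span:
  θ_1 = -w(L³-6Lx²+4x³)/(24EI) = -5·(6³-6·6·(12/5)²+4·(12/5)³)/(24·50000) = -333/1250000 rad
Load 2 — applied couple M₀=17 kN·m at a=2 m (b=L-a=4):
  θ_2 = (M₀x²/(2L)-M₀(x-a)+C₁)/EI  [x>a] with C₁=M₀(3b²-L²)/(6L)=17/3 = (17·(12/5)²/(2·6)-17·((12/5)-2)+(17/3))/50000 = 527/3750000 rad
Load 3 — point force P=2 kN at a=9/2 m (b=L-a=3/2):
  θ_3 = -Pb(L²-b²-3x²)/(6LEI)  [x≤a] = -2·(3/2)·(6²-(3/2)²-3·(12/5)²)/(6·6·50000) = -549/20000000 rad
Load 4 — applied couple M₀=9 kN·m at a=18/5 m (b=L-a=12/5):
  θ_4 = (M₀x²/(2L)+C₁)/EI  [x≤a] with C₁=M₀(3b²-L²)/(6L)=-117/25 = (9·(12/5)²/(2·6)+(-117/25))/50000 = -9/1250000 rad
Superposition: θ = Σ θ_i = -9631/60000000 rad ≈ -0.000161 rad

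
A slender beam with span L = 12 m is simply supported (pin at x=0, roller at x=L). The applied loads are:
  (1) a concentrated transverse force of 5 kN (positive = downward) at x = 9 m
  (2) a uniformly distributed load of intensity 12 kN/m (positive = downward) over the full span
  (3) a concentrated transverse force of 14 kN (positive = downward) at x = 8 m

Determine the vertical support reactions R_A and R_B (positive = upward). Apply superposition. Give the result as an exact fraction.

Load 1 — point force P=5 kN at a=9 m (b=L-a=3):
  R_A = Pb/L = 5·3/12 = 5/4 kN
  R_B = Pa/L = 5·9/12 = 15/4 kN
Load 2 — uniform load w=12 kN/m over full span:
  R_A = wL/2 = 12·12/2 = 72 kN
  R_B = wL/2 = 12·12/2 = 72 kN
Load 3 — point force P=14 kN at a=8 m (b=L-a=4):
  R_A = Pb/L = 14·4/12 = 14/3 kN
  R_B = Pa/L = 14·8/12 = 28/3 kN
Superposition: R_A = 935/12 kN, R_B = 1021/12 kN

R_A = 935/12 kN, R_B = 1021/12 kN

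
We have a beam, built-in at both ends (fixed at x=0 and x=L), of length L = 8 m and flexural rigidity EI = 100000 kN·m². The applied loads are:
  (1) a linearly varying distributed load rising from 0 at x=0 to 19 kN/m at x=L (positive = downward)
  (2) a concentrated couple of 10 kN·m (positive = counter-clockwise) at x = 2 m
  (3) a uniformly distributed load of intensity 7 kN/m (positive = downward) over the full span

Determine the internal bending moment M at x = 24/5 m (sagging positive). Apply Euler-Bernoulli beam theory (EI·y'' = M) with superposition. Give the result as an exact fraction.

M(24/5) = 120547/3000 kN·m

Load 1 — triangular load w₀=19 kN/m (0→w₀ over full span):
  M_1 = 3w₀Lx/20 - w₀L²/30 - w₀x³/(6L) = 3·19·8·(24/5)/20 - 19·8²/30 - 19·(24/5)³/(6·8) = 9424/375 kN·m
Load 2 — applied couple M₀=10 kN·m at a=2 m (b=L-a=6):
  M_2 = R_Ax - M_A - M₀  [x>a] with R_A=45/32, M_A=-15/8 = (45/32)·(24/5) - (-15/8) - 10 = -11/8 kN·m
Load 3 — uniform load w=7 kN/m over full span:
  M_3 = wLx/2 - wL²/12 - wx²/2 = 7·8·(24/5)/2 - 7·8²/12 - 7·(24/5)²/2 = 1232/75 kN·m
Superposition: M = Σ M_i = 120547/3000 kN·m ≈ 40.182333 kN·m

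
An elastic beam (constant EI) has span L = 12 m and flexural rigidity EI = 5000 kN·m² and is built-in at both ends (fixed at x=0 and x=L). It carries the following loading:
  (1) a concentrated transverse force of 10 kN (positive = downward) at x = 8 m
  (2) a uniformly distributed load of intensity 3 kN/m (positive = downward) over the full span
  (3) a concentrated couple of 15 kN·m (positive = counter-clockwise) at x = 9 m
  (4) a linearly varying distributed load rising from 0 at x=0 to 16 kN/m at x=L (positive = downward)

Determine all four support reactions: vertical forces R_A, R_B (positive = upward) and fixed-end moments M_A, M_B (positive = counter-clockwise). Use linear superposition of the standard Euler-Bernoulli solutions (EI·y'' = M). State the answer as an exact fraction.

R_A = 219451/4320 kN, M_A = 90991/720 kN·m, R_B = 393989/4320 kN, M_B = -123689/720 kN·m

Load 1 — point force P=10 kN at a=8 m (b=L-a=4):
  R_A = Pb²(3a+b)/L³ = 10·4²·(3·8+4)/12³ = 70/27 kN
  M_A = Pab²/L² = 10·8·4²/12² = 80/9 kN·m
  R_B = Pa²(a+3b)/L³ = 10·8²·(8+3·4)/12³ = 200/27 kN
  M_B = -Pa²b/L² = -10·8²·4/12² = -160/9 kN·m
Load 2 — uniform load w=3 kN/m over full span:
  R_A = wL/2 = 3·12/2 = 18 kN
  M_A = wL²/12 = 3·12²/12 = 36 kN·m
  R_B = wL/2 = 3·12/2 = 18 kN
  M_B = -wL²/12 = -3·12²/12 = -36 kN·m
Load 3 — applied couple M₀=15 kN·m at a=9 m (b=L-a=3):
  R_A = 6M₀ab/L³ = 6·15·9·3/12³ = 45/32 kN
  M_A = M₀b(2a-b)/L² = 15·3·(2·9-3)/12² = 75/16 kN·m
  R_B = -6M₀ab/L³ = -6·15·9·3/12³ = -45/32 kN
  M_B = M₀a(2b-a)/L² = 15·9·(2·3-9)/12² = -45/16 kN·m
Load 4 — triangular load w₀=16 kN/m (0→w₀ over full span):
  R_A = 3w₀L/20 = 3·16·12/20 = 144/5 kN
  M_A = w₀L²/30 = 16·12²/30 = 384/5 kN·m
  R_B = 7w₀L/20 = 7·16·12/20 = 336/5 kN
  M_B = -w₀L²/20 = -16·12²/20 = -576/5 kN·m
Superposition: R_A = 219451/4320 kN, M_A = 90991/720 kN·m, R_B = 393989/4320 kN, M_B = -123689/720 kN·m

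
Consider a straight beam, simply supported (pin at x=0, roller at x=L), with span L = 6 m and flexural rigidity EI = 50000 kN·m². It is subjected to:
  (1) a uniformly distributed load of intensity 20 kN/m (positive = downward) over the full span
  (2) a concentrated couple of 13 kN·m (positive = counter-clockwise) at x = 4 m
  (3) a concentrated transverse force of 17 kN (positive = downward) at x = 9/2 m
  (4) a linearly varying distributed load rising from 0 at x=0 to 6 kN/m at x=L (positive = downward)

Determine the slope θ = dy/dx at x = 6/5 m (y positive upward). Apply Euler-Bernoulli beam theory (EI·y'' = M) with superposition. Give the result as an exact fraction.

θ(6/5) = -11488759/3000000000 rad

Load 1 — uniform load w=20 kN/m over full span:
  θ_1 = -w(L³-6Lx²+4x³)/(24EI) = -20·(6³-6·6·(6/5)²+4·(6/5)³)/(24·50000) = -891/312500 rad
Load 2 — applied couple M₀=13 kN·m at a=4 m (b=L-a=2):
  θ_2 = (M₀x²/(2L)+C₁)/EI  [x≤a] with C₁=M₀(3b²-L²)/(6L)=-26/3 = (13·(6/5)²/(2·6)+(-26/3))/50000 = -533/3750000 rad
Load 3 — point force P=17 kN at a=9/2 m (b=L-a=3/2):
  θ_3 = -Pb(L²-b²-3x²)/(6LEI)  [x≤a] = -17·(3/2)·(6²-(3/2)²-3·(6/5)²)/(6·6·50000) = -16677/40000000 rad
Load 4 — triangular load w₀=6 kN/m (0→w₀ over full span):
  θ_4 = -w₀(7L⁴-30L²x²+15x⁴)/(360LEI) = -6·(7·6⁴-30·6²·(6/5)²+15·(6/5)⁴)/(360·6·50000) = -819/1953125 rad
Superposition: θ = Σ θ_i = -11488759/3000000000 rad ≈ -0.003830 rad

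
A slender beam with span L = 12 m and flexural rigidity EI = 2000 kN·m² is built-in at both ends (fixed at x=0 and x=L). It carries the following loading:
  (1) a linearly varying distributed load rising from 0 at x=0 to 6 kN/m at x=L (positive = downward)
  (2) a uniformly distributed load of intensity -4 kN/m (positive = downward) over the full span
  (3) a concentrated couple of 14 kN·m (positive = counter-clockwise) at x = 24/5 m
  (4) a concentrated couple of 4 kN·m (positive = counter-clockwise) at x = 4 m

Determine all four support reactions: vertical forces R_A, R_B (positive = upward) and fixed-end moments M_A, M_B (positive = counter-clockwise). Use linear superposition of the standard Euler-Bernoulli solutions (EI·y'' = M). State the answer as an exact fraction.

R_A = -2492/225 kN, M_A = -438/25 kN·m, R_B = -208/225 kN, M_B = 796/75 kN·m

Load 1 — triangular load w₀=6 kN/m (0→w₀ over full span):
  R_A = 3w₀L/20 = 3·6·12/20 = 54/5 kN
  M_A = w₀L²/30 = 6·12²/30 = 144/5 kN·m
  R_B = 7w₀L/20 = 7·6·12/20 = 126/5 kN
  M_B = -w₀L²/20 = -6·12²/20 = -216/5 kN·m
Load 2 — uniform load w=-4 kN/m over full span:
  R_A = wL/2 = (-4)·12/2 = -24 kN
  M_A = wL²/12 = (-4)·12²/12 = -48 kN·m
  R_B = wL/2 = (-4)·12/2 = -24 kN
  M_B = -wL²/12 = -(-4)·12²/12 = 48 kN·m
Load 3 — applied couple M₀=14 kN·m at a=24/5 m (b=L-a=36/5):
  R_A = 6M₀ab/L³ = 6·14·(24/5)·(36/5)/12³ = 42/25 kN
  M_A = M₀b(2a-b)/L² = 14·(36/5)·(2·(24/5)-(36/5))/12² = 42/25 kN·m
  R_B = -6M₀ab/L³ = -6·14·(24/5)·(36/5)/12³ = -42/25 kN
  M_B = M₀a(2b-a)/L² = 14·(24/5)·(2·(36/5)-(24/5))/12² = 112/25 kN·m
Load 4 — applied couple M₀=4 kN·m at a=4 m (b=L-a=8):
  R_A = 6M₀ab/L³ = 6·4·4·8/12³ = 4/9 kN
  M_A = M₀b(2a-b)/L² = 4·8·(2·4-8)/12² = 0 kN·m
  R_B = -6M₀ab/L³ = -6·4·4·8/12³ = -4/9 kN
  M_B = M₀a(2b-a)/L² = 4·4·(2·8-4)/12² = 4/3 kN·m
Superposition: R_A = -2492/225 kN, M_A = -438/25 kN·m, R_B = -208/225 kN, M_B = 796/75 kN·m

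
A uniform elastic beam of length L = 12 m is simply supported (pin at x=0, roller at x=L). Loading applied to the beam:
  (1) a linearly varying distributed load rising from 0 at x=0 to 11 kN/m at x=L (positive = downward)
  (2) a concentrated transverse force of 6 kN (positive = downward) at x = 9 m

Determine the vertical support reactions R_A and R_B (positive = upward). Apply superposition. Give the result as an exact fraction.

Load 1 — triangular load w₀=11 kN/m (0→w₀ over full span):
  R_A = w₀L/6 = 11·12/6 = 22 kN
  R_B = w₀L/3 = 11·12/3 = 44 kN
Load 2 — point force P=6 kN at a=9 m (b=L-a=3):
  R_A = Pb/L = 6·3/12 = 3/2 kN
  R_B = Pa/L = 6·9/12 = 9/2 kN
Superposition: R_A = 47/2 kN, R_B = 97/2 kN

R_A = 47/2 kN, R_B = 97/2 kN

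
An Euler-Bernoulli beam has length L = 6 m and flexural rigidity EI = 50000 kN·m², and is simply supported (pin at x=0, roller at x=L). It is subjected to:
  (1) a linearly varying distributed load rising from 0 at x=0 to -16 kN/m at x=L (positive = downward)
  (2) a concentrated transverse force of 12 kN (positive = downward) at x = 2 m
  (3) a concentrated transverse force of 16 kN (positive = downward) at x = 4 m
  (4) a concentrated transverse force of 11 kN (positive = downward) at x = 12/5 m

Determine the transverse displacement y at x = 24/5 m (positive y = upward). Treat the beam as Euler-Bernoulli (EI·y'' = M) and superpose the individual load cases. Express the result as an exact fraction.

y(24/5) = -14987/146484375 m

Load 1 — triangular load w₀=-16 kN/m (0→w₀ over full span):
  y_1 = -w₀x(7L⁴-10L²x²+3x⁴)/(360LEI) = -(-16)·(24/5)·(7·6⁴-10·6²·(24/5)²+3·(24/5)⁴)/(360·6·50000) = 82296/48828125 m
Load 2 — point force P=12 kN at a=2 m (b=L-a=4):
  y_2 = -Pa(L-x)(2Lx-a²-x²)/(6LEI)  [x>a] = -12·2·(6-(24/5))·(2·6·(24/5)-2²-(24/5)²)/(6·6·50000) = -191/390625 m
Load 3 — point force P=16 kN at a=4 m (b=L-a=2):
  y_3 = -Pa(L-x)(2Lx-a²-x²)/(6LEI)  [x>a] = -16·4·(6-(24/5))·(2·6·(24/5)-4²-(24/5)²)/(6·6·50000) = -928/1171875 m
Load 4 — point force P=11 kN at a=12/5 m (b=L-a=18/5):
  y_4 = -Pa(L-x)(2Lx-a²-x²)/(6LEI)  [x>a] = -11·(12/5)·(6-(24/5))·(2·6·(24/5)-(12/5)²-(24/5)²)/(6·6·50000) = -198/390625 m
Superposition: y = Σ y_i = -14987/146484375 m ≈ -0.000102 m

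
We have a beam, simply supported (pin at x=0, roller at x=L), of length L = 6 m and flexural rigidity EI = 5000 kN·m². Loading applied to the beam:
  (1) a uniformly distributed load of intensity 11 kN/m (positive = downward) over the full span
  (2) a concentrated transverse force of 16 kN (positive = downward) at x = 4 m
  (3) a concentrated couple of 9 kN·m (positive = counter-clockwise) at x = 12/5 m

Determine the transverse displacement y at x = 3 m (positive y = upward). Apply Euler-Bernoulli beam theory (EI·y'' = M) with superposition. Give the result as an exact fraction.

y(3) = -143801/3000000 m

Load 1 — uniform load w=11 kN/m over full span:
  y_1 = -wx(L³-2Lx²+x³)/(24EI) = -11·3·(6³-2·6·3²+3³)/(24·5000) = -297/8000 m
Load 2 — point force P=16 kN at a=4 m (b=L-a=2):
  y_2 = -Pbx(L²-b²-x²)/(6LEI)  [x≤a] = -16·2·3·(6²-2²-3²)/(6·6·5000) = -23/1875 m
Load 3 — applied couple M₀=9 kN·m at a=12/5 m (b=L-a=18/5):
  y_3 = (M₀x³/(6L)-M₀(x-a)²/2+C₁x)/EI  [x>a] with C₁=M₀(3b²-L²)/(6L)=18/25 = (9·3³/(6·6)-9·(3-(12/5))²/2+(18/25)·3)/5000 = 729/500000 m
Superposition: y = Σ y_i = -143801/3000000 m ≈ -0.047934 m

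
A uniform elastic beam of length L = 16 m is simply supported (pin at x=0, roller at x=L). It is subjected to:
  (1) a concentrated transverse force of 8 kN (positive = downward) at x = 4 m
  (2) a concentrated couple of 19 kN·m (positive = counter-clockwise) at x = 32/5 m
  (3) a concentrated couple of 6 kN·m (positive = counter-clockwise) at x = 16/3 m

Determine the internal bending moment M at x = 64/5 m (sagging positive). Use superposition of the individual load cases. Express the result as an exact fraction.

M(64/5) = 7/5 kN·m

Load 1 — point force P=8 kN at a=4 m (b=L-a=12):
  M_1 = Pa(L-x)/L  [x>a] = 8·4·(16-(64/5))/16 = 32/5 kN·m
Load 2 — applied couple M₀=19 kN·m at a=32/5 m (b=L-a=48/5):
  M_2 = M₀x/L - M₀  [x>a] = 19·(64/5)/16 - 19 = -19/5 kN·m
Load 3 — applied couple M₀=6 kN·m at a=16/3 m (b=L-a=32/3):
  M_3 = M₀x/L - M₀  [x>a] = 6·(64/5)/16 - 6 = -6/5 kN·m
Superposition: M = Σ M_i = 7/5 kN·m ≈ 1.400000 kN·m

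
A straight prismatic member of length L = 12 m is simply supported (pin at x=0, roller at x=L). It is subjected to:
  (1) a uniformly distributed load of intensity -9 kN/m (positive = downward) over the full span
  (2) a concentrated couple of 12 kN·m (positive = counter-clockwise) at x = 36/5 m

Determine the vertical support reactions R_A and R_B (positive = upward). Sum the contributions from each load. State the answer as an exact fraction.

Load 1 — uniform load w=-9 kN/m over full span:
  R_A = wL/2 = (-9)·12/2 = -54 kN
  R_B = wL/2 = (-9)·12/2 = -54 kN
Load 2 — applied couple M₀=12 kN·m at a=36/5 m (b=L-a=24/5):
  R_A = M₀/L = 12/12 = 1 kN
  R_B = -M₀/L = -12/12 = -1 kN
Superposition: R_A = -53 kN, R_B = -55 kN

R_A = -53 kN, R_B = -55 kN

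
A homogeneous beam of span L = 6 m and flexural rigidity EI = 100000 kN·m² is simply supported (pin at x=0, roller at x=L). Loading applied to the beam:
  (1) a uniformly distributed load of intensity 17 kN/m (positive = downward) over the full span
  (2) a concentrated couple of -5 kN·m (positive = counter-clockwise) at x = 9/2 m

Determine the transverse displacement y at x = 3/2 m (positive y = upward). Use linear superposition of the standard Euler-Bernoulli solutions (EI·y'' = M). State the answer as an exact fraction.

Load 1 — uniform load w=17 kN/m over full span:
  y_1 = -wx(L³-2Lx²+x³)/(24EI) = -17·(3/2)·(6³-2·6·(3/2)²+(3/2)³)/(24·100000) = -26163/12800000 m
Load 2 — applied couple M₀=-5 kN·m at a=9/2 m (b=L-a=3/2):
  y_2 = (M₀x³/(6L)+C₁x)/EI  [x≤a] with C₁=M₀(3b²-L²)/(6L)=65/16 = ((-5)·(3/2)³/(6·6)+(65/16)·(3/2))/100000 = 9/160000 m
Superposition: y = Σ y_i = -25443/12800000 m ≈ -0.001988 m

y(3/2) = -25443/12800000 m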